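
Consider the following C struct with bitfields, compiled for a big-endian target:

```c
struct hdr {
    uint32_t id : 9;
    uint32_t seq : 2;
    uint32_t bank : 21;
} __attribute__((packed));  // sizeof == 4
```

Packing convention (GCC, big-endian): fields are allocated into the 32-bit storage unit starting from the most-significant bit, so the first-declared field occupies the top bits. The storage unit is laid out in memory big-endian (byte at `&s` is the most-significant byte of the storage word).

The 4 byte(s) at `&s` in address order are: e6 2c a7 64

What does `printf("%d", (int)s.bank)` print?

[0]=0xe6 [1]=0x2c [2]=0xa7 [3]=0x64 (big-endian) → word 0xe62ca764
id:9 @ bit 23 → (0xe62ca764>>23)&0x1ff = 0x1cc
seq:2 @ bit 21 → (0xe62ca764>>21)&0x3 = 0x1
bank:21 @ bit 0 → (0xe62ca764>>0)&0x1fffff = 0xca764  ←

829284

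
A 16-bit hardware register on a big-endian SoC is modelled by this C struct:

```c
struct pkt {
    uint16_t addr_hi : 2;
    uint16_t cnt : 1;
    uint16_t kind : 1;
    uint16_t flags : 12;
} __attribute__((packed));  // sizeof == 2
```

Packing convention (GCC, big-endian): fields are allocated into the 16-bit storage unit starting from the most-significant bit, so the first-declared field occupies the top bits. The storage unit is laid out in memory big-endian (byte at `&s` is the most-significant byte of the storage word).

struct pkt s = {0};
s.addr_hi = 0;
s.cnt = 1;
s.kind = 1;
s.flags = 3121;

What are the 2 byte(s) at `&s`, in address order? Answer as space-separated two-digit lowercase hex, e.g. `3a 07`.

addr_hi:2 = 0 → 0x0 << 14 → word 0x0000
cnt:1 = 1 → 0x1 << 13 → word 0x2000
kind:1 = 1 → 0x1 << 12 → word 0x3000
flags:12 = 3121 → 0xc31 << 0 → word 0x3c31
word = 0x3c31 → big-endian bytes:
  [0]=0x3c  [1]=0x31

3c 31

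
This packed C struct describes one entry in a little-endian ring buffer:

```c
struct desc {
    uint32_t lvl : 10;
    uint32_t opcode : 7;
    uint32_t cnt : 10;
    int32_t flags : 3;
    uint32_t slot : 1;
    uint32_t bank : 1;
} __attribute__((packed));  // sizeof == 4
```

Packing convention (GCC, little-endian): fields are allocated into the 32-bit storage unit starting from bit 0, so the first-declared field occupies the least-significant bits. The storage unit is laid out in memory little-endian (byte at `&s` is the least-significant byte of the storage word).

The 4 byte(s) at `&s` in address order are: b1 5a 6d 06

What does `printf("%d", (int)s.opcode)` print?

86

[0]=0xb1 [1]=0x5a [2]=0x6d [3]=0x06 (little-endian) → word 0x066d5ab1
lvl [0+:10] = (word>>0) & 0x3ff = 689
opcode [10+:7] = (word>>10) & 0x7f = 86  ←
cnt [17+:10] = (word>>17) & 0x3ff = 822
flags [27+:3] = (word>>27) & 0x7 = 0
slot [30+:1] = (word>>30) & 0x1 = 0
bank [31+:1] = (word>>31) & 0x1 = 0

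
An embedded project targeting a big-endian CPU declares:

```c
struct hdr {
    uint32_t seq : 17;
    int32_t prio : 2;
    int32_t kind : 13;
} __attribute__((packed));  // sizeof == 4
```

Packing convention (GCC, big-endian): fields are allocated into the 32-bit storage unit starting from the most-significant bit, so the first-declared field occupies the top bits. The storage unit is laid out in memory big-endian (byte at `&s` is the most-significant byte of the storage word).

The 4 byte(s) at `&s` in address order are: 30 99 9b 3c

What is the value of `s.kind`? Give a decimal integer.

-1220

[0]=0x30 [1]=0x99 [2]=0x9b [3]=0x3c (big-endian) → word 0x30999b3c
seq:17 @ bit 15 → (0x30999b3c>>15)&0x1ffff = 0x6133
prio:2 @ bit 13 → (0x30999b3c>>13)&0x3 = 0x0
kind:13 @ bit 0 → (0x30999b3c>>0)&0x1fff = 0x1b3c  ←
kind signed 13b, MSB=1: 6972 - 8192 = -1220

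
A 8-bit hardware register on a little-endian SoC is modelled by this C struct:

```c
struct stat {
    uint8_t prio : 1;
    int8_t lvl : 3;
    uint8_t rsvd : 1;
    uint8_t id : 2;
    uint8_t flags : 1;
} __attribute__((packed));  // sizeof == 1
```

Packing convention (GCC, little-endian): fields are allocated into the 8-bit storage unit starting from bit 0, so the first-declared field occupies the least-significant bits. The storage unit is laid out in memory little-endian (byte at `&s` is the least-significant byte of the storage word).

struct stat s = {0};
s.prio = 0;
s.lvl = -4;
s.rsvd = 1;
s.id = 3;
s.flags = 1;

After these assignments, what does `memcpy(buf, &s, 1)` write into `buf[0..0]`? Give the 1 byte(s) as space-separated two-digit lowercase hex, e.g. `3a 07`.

f8

prio:1 = 0 → 0x0 << 0 → word 0x00
lvl:3 = -4 → 0x4 << 1 → word 0x08
rsvd:1 = 1 → 0x1 << 4 → word 0x18
id:2 = 3 → 0x3 << 5 → word 0x78
flags:1 = 1 → 0x1 << 7 → word 0xf8
word = 0xf8 → little-endian bytes:
  [0]=0xf8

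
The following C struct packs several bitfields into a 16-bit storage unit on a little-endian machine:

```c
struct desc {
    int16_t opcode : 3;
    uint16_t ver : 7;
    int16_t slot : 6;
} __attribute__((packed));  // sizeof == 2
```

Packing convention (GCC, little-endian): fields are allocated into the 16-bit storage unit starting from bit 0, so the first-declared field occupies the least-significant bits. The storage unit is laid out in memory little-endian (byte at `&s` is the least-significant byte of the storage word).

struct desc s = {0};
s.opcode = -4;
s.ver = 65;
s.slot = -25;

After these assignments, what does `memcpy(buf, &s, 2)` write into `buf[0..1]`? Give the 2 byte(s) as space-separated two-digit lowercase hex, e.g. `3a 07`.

0c 9e

[0+:3] opcode=-4 & 0x7 = 0x4; word=0x0004
[3+:7] ver=65 & 0x7f = 0x41; word=0x020c
[10+:6] slot=-25 & 0x3f = 0x27; word=0x9e0c
word = 0x9e0c → little-endian bytes:
  [0]=0x0c  [1]=0x9e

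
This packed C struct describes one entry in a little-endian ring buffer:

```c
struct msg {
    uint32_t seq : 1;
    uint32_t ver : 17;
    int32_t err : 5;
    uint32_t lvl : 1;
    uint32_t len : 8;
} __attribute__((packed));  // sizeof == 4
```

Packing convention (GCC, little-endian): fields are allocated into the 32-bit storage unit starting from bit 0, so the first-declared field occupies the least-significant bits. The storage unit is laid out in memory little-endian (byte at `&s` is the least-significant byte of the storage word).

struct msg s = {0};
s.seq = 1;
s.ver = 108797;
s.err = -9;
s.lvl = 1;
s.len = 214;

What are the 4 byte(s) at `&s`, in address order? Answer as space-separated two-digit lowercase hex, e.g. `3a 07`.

seq:1 = 1 → 0x1 << 0 → word 0x00000001
ver:17 = 108797 → 0x1a8fd << 1 → word 0x000351fb
err:5 = -9 → 0x17 << 18 → word 0x005f51fb
lvl:1 = 1 → 0x1 << 23 → word 0x00df51fb
len:8 = 214 → 0xd6 << 24 → word 0xd6df51fb
word = 0xd6df51fb → little-endian bytes:
  [0]=0xfb  [1]=0x51  [2]=0xdf  [3]=0xd6

fb 51 df d6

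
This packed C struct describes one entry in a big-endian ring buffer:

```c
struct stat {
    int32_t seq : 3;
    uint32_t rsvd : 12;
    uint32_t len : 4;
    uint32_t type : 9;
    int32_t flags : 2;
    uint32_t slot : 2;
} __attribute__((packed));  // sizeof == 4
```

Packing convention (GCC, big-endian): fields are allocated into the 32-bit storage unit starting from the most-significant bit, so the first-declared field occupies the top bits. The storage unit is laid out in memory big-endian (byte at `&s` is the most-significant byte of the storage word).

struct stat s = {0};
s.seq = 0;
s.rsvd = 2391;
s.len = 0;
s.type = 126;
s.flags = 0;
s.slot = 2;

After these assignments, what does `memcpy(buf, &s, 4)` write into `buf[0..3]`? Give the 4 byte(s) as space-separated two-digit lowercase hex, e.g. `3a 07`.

12 ae 07 e2

[29+:3] seq=0 & 0x7 = 0x0; word=0x00000000
[17+:12] rsvd=2391 & 0xfff = 0x957; word=0x12ae0000
[13+:4] len=0 & 0xf = 0x0; word=0x12ae0000
[4+:9] type=126 & 0x1ff = 0x7e; word=0x12ae07e0
[2+:2] flags=0 & 0x3 = 0x0; word=0x12ae07e0
[0+:2] slot=2 & 0x3 = 0x2; word=0x12ae07e2
word = 0x12ae07e2 → big-endian bytes:
  [0]=0x12  [1]=0xae  [2]=0x07  [3]=0xe2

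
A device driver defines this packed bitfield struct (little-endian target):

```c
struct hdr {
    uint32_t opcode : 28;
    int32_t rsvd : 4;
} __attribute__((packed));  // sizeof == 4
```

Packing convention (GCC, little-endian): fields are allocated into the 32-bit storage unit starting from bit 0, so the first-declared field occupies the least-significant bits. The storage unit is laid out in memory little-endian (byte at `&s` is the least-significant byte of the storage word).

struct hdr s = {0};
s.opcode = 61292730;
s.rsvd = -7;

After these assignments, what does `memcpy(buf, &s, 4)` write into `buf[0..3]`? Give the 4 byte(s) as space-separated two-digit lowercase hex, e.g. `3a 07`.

ba 40 a7 93

opcode (28b) val=61292730 bits=0x3a740ba at bit 0: 0x03a740ba
rsvd (4b) val=-7 bits=0x9 at bit 28: 0x93a740ba
word = 0x93a740ba → little-endian bytes:
  [0]=0xba  [1]=0x40  [2]=0xa7  [3]=0x93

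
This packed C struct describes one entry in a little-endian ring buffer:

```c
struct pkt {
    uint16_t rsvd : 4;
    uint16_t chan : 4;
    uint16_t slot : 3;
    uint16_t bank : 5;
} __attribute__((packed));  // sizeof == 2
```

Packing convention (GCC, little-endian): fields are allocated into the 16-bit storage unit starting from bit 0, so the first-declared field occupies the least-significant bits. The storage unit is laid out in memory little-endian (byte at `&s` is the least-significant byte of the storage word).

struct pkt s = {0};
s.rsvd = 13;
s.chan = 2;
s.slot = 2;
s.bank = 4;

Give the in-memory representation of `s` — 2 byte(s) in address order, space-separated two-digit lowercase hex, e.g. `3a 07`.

2d 22

rsvd (4b) val=13 bits=0xd at bit 0: 0x000d
chan (4b) val=2 bits=0x2 at bit 4: 0x002d
slot (3b) val=2 bits=0x2 at bit 8: 0x022d
bank (5b) val=4 bits=0x4 at bit 11: 0x222d
word = 0x222d → little-endian bytes:
  [0]=0x2d  [1]=0x22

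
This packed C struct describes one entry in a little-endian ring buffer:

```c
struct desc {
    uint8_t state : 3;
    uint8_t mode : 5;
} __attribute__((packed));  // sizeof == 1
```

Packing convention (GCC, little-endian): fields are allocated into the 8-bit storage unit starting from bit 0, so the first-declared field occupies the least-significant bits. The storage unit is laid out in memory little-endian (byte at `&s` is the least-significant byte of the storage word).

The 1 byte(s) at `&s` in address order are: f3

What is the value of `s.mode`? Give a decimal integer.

[0]=0xf3 (little-endian) → word 0xf3
state:3 @ bit 0 → (0xf3>>0)&0x7 = 0x3
mode:5 @ bit 3 → (0xf3>>3)&0x1f = 0x1e  ←

30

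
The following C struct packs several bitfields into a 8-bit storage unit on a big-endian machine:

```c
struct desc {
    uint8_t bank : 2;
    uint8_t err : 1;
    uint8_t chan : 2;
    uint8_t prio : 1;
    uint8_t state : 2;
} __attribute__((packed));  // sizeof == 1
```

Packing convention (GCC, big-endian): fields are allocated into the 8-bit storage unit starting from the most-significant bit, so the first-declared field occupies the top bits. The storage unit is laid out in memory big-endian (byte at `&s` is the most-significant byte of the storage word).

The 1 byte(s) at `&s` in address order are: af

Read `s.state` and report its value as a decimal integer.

[0]=0xaf (big-endian) → word 0xaf
bank:2 @ bit 6 → (0xaf>>6)&0x3 = 0x2
err:1 @ bit 5 → (0xaf>>5)&0x1 = 0x1
chan:2 @ bit 3 → (0xaf>>3)&0x3 = 0x1
prio:1 @ bit 2 → (0xaf>>2)&0x1 = 0x1
state:2 @ bit 0 → (0xaf>>0)&0x3 = 0x3  ←

3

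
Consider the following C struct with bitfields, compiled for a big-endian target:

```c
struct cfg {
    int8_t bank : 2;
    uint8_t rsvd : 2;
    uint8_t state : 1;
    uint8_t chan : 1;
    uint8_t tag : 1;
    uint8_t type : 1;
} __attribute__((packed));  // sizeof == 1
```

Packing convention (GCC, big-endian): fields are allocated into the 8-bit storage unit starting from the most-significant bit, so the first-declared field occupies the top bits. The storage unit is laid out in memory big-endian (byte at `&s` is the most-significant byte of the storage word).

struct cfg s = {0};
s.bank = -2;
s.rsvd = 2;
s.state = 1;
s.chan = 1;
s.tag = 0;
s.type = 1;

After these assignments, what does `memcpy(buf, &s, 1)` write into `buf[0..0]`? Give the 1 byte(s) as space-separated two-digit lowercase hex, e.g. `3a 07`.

ad

bank (2b) val=-2 bits=0x2 at bit 6: 0x80
rsvd (2b) val=2 bits=0x2 at bit 4: 0xa0
state (1b) val=1 bits=0x1 at bit 3: 0xa8
chan (1b) val=1 bits=0x1 at bit 2: 0xac
tag (1b) val=0 bits=0x0 at bit 1: 0xac
type (1b) val=1 bits=0x1 at bit 0: 0xad
word = 0xad → big-endian bytes:
  [0]=0xad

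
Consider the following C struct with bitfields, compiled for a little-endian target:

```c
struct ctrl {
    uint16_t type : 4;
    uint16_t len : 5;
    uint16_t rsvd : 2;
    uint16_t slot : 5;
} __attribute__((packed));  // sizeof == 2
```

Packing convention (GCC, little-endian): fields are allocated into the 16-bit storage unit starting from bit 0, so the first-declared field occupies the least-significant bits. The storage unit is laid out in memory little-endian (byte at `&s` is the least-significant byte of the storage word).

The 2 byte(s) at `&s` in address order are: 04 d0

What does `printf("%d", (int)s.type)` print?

4

[0]=0x04 [1]=0xd0 (little-endian) → word 0xd004
type:4 @ bit 0 → (0xd004>>0)&0xf = 0x4  ←
len:5 @ bit 4 → (0xd004>>4)&0x1f = 0x0
rsvd:2 @ bit 9 → (0xd004>>9)&0x3 = 0x0
slot:5 @ bit 11 → (0xd004>>11)&0x1f = 0x1a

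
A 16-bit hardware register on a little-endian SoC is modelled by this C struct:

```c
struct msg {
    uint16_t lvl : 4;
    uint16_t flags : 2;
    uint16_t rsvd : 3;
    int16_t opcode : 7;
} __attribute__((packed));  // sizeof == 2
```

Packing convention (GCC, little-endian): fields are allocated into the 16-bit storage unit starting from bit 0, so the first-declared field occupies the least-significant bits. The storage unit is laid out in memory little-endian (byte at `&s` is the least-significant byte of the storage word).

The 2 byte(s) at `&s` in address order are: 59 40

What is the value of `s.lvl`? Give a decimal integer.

[0]=0x59 [1]=0x40 (little-endian) → word 0x4059
lvl:4 @ bit 0 → (0x4059>>0)&0xf = 0x9  ←
flags:2 @ bit 4 → (0x4059>>4)&0x3 = 0x1
rsvd:3 @ bit 6 → (0x4059>>6)&0x7 = 0x1
opcode:7 @ bit 9 → (0x4059>>9)&0x7f = 0x20

9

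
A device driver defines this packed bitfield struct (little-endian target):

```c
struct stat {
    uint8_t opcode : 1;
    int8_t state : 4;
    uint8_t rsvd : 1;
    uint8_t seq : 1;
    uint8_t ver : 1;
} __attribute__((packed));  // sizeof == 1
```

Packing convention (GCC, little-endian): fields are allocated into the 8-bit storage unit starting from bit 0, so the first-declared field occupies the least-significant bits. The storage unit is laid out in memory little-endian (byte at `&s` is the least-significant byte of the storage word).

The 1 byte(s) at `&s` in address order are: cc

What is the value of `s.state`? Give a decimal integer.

6

[0]=0xcc (little-endian) → word 0xcc
opcode [0+:1] = (word>>0) & 0x1 = 0
state [1+:4] = (word>>1) & 0xf = 6  ←
rsvd [5+:1] = (word>>5) & 0x1 = 0
seq [6+:1] = (word>>6) & 0x1 = 1
ver [7+:1] = (word>>7) & 0x1 = 1
state signed 4b, MSB=0: value = 6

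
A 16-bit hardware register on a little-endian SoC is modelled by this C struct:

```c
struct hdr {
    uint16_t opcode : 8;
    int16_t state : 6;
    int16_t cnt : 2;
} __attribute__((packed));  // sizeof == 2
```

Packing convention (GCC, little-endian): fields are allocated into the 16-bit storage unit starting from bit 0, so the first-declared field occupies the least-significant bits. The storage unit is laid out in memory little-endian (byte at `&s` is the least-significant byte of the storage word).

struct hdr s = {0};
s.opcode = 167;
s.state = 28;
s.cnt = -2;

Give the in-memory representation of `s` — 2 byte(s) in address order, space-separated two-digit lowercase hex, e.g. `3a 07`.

a7 9c

opcode:8 = 167 → 0xa7 << 0 → word 0x00a7
state:6 = 28 → 0x1c << 8 → word 0x1ca7
cnt:2 = -2 → 0x2 << 14 → word 0x9ca7
word = 0x9ca7 → little-endian bytes:
  [0]=0xa7  [1]=0x9c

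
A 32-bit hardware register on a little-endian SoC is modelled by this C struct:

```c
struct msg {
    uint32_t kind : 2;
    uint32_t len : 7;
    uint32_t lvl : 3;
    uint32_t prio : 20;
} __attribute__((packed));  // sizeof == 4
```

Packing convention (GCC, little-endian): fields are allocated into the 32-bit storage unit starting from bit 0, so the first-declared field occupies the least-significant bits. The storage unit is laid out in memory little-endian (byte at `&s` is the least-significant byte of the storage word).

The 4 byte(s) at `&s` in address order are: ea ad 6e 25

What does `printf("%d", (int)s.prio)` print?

[0]=0xea [1]=0xad [2]=0x6e [3]=0x25 (little-endian) → word 0x256eadea
kind [0+:2] = (word>>0) & 0x3 = 2
len [2+:7] = (word>>2) & 0x7f = 122
lvl [9+:3] = (word>>9) & 0x7 = 6
prio [12+:20] = (word>>12) & 0xfffff = 153322  ←

153322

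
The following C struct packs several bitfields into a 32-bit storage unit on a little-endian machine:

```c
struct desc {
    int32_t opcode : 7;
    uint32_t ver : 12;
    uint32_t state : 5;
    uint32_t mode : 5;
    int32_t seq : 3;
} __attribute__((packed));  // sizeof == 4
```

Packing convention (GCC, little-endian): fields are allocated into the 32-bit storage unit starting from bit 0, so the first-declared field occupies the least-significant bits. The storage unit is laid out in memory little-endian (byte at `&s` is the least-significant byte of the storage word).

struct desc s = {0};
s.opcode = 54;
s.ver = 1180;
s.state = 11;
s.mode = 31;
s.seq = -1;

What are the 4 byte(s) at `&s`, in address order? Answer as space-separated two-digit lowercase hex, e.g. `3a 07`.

opcode (7b) val=54 bits=0x36 at bit 0: 0x00000036
ver (12b) val=1180 bits=0x49c at bit 7: 0x00024e36
state (5b) val=11 bits=0xb at bit 19: 0x005a4e36
mode (5b) val=31 bits=0x1f at bit 24: 0x1f5a4e36
seq (3b) val=-1 bits=0x7 at bit 29: 0xff5a4e36
word = 0xff5a4e36 → little-endian bytes:
  [0]=0x36  [1]=0x4e  [2]=0x5a  [3]=0xff

36 4e 5a ff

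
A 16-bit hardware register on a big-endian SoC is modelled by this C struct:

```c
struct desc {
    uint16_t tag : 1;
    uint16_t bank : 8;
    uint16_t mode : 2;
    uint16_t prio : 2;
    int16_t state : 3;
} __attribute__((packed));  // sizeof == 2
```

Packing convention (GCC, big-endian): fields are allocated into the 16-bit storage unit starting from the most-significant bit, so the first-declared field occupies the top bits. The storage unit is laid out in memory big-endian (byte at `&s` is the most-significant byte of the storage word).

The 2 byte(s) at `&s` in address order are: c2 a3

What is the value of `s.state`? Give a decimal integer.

[0]=0xc2 [1]=0xa3 (big-endian) → word 0xc2a3
tag:1 @ bit 15 → (0xc2a3>>15)&0x1 = 0x1
bank:8 @ bit 7 → (0xc2a3>>7)&0xff = 0x85
mode:2 @ bit 5 → (0xc2a3>>5)&0x3 = 0x1
prio:2 @ bit 3 → (0xc2a3>>3)&0x3 = 0x0
state:3 @ bit 0 → (0xc2a3>>0)&0x7 = 0x3  ←
state signed 3b, MSB=0: value = 3

3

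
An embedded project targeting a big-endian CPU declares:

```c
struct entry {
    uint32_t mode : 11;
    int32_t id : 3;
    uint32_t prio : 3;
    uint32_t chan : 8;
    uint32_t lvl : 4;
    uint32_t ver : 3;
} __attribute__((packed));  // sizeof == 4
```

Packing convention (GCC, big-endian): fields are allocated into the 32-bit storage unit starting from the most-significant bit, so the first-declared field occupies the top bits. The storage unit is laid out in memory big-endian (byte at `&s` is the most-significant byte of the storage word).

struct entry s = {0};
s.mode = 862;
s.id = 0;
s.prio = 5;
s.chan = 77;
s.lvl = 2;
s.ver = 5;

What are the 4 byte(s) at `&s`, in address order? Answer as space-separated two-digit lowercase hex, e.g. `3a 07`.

mode (11b) val=862 bits=0x35e at bit 21: 0x6bc00000
id (3b) val=0 bits=0x0 at bit 18: 0x6bc00000
prio (3b) val=5 bits=0x5 at bit 15: 0x6bc28000
chan (8b) val=77 bits=0x4d at bit 7: 0x6bc2a680
lvl (4b) val=2 bits=0x2 at bit 3: 0x6bc2a690
ver (3b) val=5 bits=0x5 at bit 0: 0x6bc2a695
word = 0x6bc2a695 → big-endian bytes:
  [0]=0x6b  [1]=0xc2  [2]=0xa6  [3]=0x95

6b c2 a6 95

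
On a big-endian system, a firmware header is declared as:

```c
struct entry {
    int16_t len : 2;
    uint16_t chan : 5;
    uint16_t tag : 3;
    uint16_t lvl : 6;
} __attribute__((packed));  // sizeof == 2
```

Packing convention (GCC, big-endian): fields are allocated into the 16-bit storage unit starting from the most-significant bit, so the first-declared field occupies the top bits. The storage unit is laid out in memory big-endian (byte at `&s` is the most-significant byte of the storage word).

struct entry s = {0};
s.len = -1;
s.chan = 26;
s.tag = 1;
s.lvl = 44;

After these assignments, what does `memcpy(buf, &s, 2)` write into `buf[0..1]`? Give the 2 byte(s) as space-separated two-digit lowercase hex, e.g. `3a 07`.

len:2 = -1 → 0x3 << 14 → word 0xc000
chan:5 = 26 → 0x1a << 9 → word 0xf400
tag:3 = 1 → 0x1 << 6 → word 0xf440
lvl:6 = 44 → 0x2c << 0 → word 0xf46c
word = 0xf46c → big-endian bytes:
  [0]=0xf4  [1]=0x6c

f4 6c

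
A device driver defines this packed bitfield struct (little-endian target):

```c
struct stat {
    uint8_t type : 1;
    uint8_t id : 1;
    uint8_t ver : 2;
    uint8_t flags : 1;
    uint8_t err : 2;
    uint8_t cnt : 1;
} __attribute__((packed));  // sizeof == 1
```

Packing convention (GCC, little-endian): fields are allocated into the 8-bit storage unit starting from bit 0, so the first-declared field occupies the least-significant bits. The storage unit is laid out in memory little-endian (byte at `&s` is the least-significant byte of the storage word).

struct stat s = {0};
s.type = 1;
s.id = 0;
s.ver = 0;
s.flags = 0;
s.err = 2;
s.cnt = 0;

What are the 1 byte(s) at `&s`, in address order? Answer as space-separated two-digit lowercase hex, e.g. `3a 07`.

type:1 = 1 → 0x1 << 0 → word 0x01
id:1 = 0 → 0x0 << 1 → word 0x01
ver:2 = 0 → 0x0 << 2 → word 0x01
flags:1 = 0 → 0x0 << 4 → word 0x01
err:2 = 2 → 0x2 << 5 → word 0x41
cnt:1 = 0 → 0x0 << 7 → word 0x41
word = 0x41 → little-endian bytes:
  [0]=0x41

41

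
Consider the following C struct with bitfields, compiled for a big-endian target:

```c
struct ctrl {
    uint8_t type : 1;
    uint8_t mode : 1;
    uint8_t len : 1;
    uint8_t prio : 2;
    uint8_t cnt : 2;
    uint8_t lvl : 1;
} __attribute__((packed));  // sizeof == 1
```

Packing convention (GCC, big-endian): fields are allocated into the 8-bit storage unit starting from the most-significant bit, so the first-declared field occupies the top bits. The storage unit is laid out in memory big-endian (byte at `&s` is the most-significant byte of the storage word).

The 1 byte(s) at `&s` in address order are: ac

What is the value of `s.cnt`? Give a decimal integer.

2

[0]=0xac (big-endian) → word 0xac
type:1 @ bit 7 → (0xac>>7)&0x1 = 0x1
mode:1 @ bit 6 → (0xac>>6)&0x1 = 0x0
len:1 @ bit 5 → (0xac>>5)&0x1 = 0x1
prio:2 @ bit 3 → (0xac>>3)&0x3 = 0x1
cnt:2 @ bit 1 → (0xac>>1)&0x3 = 0x2  ←
lvl:1 @ bit 0 → (0xac>>0)&0x1 = 0x0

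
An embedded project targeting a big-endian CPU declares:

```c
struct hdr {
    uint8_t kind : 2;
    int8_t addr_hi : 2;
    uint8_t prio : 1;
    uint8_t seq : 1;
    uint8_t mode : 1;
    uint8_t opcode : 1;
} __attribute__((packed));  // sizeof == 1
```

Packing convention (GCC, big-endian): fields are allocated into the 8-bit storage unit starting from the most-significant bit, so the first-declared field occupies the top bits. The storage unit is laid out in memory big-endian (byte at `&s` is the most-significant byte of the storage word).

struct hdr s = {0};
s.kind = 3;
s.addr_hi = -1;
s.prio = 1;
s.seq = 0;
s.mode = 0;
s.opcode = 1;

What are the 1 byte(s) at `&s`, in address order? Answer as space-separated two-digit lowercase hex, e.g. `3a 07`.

f9

[6+:2] kind=3 & 0x3 = 0x3; word=0xc0
[4+:2] addr_hi=-1 & 0x3 = 0x3; word=0xf0
[3+:1] prio=1 & 0x1 = 0x1; word=0xf8
[2+:1] seq=0 & 0x1 = 0x0; word=0xf8
[1+:1] mode=0 & 0x1 = 0x0; word=0xf8
[0+:1] opcode=1 & 0x1 = 0x1; word=0xf9
word = 0xf9 → big-endian bytes:
  [0]=0xf9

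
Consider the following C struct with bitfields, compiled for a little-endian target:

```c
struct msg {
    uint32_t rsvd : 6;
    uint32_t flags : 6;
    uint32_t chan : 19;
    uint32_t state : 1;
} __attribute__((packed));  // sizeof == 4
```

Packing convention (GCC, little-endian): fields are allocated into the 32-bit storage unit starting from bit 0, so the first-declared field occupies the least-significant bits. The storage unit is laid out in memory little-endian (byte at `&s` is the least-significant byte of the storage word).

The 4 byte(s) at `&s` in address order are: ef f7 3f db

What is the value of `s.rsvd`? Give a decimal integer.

47

[0]=0xef [1]=0xf7 [2]=0x3f [3]=0xdb (little-endian) → word 0xdb3ff7ef
rsvd:6 @ bit 0 → (0xdb3ff7ef>>0)&0x3f = 0x2f  ←
flags:6 @ bit 6 → (0xdb3ff7ef>>6)&0x3f = 0x1f
chan:19 @ bit 12 → (0xdb3ff7ef>>12)&0x7ffff = 0x5b3ff
state:1 @ bit 31 → (0xdb3ff7ef>>31)&0x1 = 0x1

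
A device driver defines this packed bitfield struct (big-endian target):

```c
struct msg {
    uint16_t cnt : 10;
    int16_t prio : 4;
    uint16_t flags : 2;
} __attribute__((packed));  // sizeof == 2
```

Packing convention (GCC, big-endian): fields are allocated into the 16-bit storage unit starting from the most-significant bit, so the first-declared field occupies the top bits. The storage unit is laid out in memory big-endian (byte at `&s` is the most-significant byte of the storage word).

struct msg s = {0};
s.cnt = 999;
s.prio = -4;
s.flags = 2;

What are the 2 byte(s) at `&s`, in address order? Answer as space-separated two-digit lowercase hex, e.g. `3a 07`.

f9 f2

[6+:10] cnt=999 & 0x3ff = 0x3e7; word=0xf9c0
[2+:4] prio=-4 & 0xf = 0xc; word=0xf9f0
[0+:2] flags=2 & 0x3 = 0x2; word=0xf9f2
word = 0xf9f2 → big-endian bytes:
  [0]=0xf9  [1]=0xf2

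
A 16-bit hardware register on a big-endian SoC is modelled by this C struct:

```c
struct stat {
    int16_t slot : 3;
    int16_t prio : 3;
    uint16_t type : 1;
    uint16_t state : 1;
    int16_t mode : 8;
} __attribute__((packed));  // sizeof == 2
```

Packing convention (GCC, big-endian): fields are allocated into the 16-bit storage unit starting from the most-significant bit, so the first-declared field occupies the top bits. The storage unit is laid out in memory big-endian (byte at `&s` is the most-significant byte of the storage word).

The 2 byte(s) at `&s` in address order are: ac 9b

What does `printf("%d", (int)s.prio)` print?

[0]=0xac [1]=0x9b (big-endian) → word 0xac9b
slot [13+:3] = (word>>13) & 0x7 = 5
prio [10+:3] = (word>>10) & 0x7 = 3  ←
type [9+:1] = (word>>9) & 0x1 = 0
state [8+:1] = (word>>8) & 0x1 = 0
mode [0+:8] = (word>>0) & 0xff = 155
prio signed 3b, MSB=0: value = 3

3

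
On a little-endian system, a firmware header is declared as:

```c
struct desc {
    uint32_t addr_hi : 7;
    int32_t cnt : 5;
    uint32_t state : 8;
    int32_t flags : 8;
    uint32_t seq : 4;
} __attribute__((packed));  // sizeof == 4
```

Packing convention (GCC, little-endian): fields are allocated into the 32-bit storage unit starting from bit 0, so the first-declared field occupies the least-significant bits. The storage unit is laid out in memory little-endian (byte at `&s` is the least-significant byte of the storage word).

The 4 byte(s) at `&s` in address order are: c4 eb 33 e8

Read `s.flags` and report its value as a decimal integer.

[0]=0xc4 [1]=0xeb [2]=0x33 [3]=0xe8 (little-endian) → word 0xe833ebc4
addr_hi [0+:7] = (word>>0) & 0x7f = 68
cnt [7+:5] = (word>>7) & 0x1f = 23
state [12+:8] = (word>>12) & 0xff = 62
flags [20+:8] = (word>>20) & 0xff = 131  ←
seq [28+:4] = (word>>28) & 0xf = 14
flags signed 8b, MSB=1: 131 - 256 = -125

-125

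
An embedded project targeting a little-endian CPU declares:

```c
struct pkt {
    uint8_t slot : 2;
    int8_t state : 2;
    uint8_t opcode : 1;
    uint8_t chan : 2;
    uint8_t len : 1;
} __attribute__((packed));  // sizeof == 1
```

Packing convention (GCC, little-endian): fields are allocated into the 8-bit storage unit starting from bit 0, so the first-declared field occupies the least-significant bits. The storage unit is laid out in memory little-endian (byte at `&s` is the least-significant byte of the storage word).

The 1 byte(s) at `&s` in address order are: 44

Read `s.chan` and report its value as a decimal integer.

[0]=0x44 (little-endian) → word 0x44
slot [0+:2] = (word>>0) & 0x3 = 0
state [2+:2] = (word>>2) & 0x3 = 1
opcode [4+:1] = (word>>4) & 0x1 = 0
chan [5+:2] = (word>>5) & 0x3 = 2  ←
len [7+:1] = (word>>7) & 0x1 = 0

2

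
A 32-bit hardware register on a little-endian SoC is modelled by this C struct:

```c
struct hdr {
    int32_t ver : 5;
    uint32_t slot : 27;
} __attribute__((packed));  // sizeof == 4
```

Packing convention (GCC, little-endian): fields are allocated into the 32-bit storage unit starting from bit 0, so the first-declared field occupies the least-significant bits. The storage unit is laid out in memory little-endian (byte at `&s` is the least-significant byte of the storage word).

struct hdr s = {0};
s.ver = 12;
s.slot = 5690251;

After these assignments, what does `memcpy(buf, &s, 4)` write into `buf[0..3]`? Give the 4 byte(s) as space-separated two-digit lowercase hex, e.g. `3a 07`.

ver:5 = 12 → 0xc << 0 → word 0x0000000c
slot:27 = 5690251 → 0x56d38b << 5 → word 0x0ada716c
word = 0x0ada716c → little-endian bytes:
  [0]=0x6c  [1]=0x71  [2]=0xda  [3]=0x0a

6c 71 da 0a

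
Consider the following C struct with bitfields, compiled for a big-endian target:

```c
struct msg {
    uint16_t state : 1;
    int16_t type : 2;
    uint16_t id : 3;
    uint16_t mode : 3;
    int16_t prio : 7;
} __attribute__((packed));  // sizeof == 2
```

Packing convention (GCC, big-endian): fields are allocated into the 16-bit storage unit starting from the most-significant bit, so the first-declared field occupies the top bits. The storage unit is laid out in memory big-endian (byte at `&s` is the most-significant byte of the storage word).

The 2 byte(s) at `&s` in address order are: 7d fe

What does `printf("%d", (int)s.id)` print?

7

[0]=0x7d [1]=0xfe (big-endian) → word 0x7dfe
state [15+:1] = (word>>15) & 0x1 = 0
type [13+:2] = (word>>13) & 0x3 = 3
id [10+:3] = (word>>10) & 0x7 = 7  ←
mode [7+:3] = (word>>7) & 0x7 = 3
prio [0+:7] = (word>>0) & 0x7f = 126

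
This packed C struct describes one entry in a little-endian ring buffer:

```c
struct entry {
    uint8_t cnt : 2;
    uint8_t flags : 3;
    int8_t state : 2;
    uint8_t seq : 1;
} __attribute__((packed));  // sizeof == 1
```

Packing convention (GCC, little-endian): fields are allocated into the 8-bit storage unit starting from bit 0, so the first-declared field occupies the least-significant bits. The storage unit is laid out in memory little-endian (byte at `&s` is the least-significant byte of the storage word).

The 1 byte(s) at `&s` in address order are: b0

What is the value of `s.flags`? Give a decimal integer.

4

[0]=0xb0 (little-endian) → word 0xb0
cnt [0+:2] = (word>>0) & 0x3 = 0
flags [2+:3] = (word>>2) & 0x7 = 4  ←
state [5+:2] = (word>>5) & 0x3 = 1
seq [7+:1] = (word>>7) & 0x1 = 1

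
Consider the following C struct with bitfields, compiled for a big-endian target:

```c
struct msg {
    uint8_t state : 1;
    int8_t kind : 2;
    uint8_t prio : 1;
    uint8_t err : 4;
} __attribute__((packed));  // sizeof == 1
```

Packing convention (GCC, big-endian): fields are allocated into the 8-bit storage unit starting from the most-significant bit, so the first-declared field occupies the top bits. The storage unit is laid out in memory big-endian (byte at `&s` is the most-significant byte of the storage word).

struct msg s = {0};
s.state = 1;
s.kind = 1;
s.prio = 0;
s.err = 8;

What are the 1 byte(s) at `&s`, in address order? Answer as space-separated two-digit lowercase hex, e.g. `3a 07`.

a8

state (1b) val=1 bits=0x1 at bit 7: 0x80
kind (2b) val=1 bits=0x1 at bit 5: 0xa0
prio (1b) val=0 bits=0x0 at bit 4: 0xa0
err (4b) val=8 bits=0x8 at bit 0: 0xa8
word = 0xa8 → big-endian bytes:
  [0]=0xa8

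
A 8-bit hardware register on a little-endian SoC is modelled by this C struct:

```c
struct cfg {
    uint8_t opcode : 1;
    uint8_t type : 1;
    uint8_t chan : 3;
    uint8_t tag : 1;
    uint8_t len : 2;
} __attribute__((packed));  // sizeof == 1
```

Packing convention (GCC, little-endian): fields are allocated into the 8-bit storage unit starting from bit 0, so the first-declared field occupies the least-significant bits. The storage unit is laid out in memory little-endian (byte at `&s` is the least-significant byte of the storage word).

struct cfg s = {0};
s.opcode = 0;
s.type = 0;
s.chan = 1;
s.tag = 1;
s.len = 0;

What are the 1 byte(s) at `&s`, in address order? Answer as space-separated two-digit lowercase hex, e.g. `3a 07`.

opcode:1 = 0 → 0x0 << 0 → word 0x00
type:1 = 0 → 0x0 << 1 → word 0x00
chan:3 = 1 → 0x1 << 2 → word 0x04
tag:1 = 1 → 0x1 << 5 → word 0x24
len:2 = 0 → 0x0 << 6 → word 0x24
word = 0x24 → little-endian bytes:
  [0]=0x24

24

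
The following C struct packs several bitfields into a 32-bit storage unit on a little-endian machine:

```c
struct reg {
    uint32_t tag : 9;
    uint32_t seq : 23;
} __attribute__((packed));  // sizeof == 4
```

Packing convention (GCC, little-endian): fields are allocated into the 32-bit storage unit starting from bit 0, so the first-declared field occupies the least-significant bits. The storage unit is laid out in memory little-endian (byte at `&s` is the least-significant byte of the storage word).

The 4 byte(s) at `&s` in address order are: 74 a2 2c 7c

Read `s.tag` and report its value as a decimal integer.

[0]=0x74 [1]=0xa2 [2]=0x2c [3]=0x7c (little-endian) → word 0x7c2ca274
tag:9 @ bit 0 → (0x7c2ca274>>0)&0x1ff = 0x74  ←
seq:23 @ bit 9 → (0x7c2ca274>>9)&0x7fffff = 0x3e1651

116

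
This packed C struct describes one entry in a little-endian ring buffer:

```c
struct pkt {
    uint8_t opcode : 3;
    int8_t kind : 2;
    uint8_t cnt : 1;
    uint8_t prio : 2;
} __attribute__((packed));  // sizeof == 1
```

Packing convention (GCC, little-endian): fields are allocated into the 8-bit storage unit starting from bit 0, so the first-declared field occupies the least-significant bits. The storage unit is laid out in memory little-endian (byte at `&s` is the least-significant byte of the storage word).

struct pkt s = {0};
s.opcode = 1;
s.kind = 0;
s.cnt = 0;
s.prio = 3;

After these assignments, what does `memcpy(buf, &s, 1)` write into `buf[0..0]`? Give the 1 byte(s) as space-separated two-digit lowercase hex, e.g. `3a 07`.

opcode (3b) val=1 bits=0x1 at bit 0: 0x01
kind (2b) val=0 bits=0x0 at bit 3: 0x01
cnt (1b) val=0 bits=0x0 at bit 5: 0x01
prio (2b) val=3 bits=0x3 at bit 6: 0xc1
word = 0xc1 → little-endian bytes:
  [0]=0xc1

c1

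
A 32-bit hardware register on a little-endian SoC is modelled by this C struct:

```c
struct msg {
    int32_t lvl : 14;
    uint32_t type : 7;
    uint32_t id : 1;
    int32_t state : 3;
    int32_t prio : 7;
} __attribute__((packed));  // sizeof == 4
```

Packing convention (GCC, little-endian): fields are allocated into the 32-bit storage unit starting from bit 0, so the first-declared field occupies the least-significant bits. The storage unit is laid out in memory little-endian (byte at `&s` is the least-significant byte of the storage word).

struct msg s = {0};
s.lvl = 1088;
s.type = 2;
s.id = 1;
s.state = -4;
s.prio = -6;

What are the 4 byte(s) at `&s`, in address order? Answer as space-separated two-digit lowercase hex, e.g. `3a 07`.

lvl (14b) val=1088 bits=0x440 at bit 0: 0x00000440
type (7b) val=2 bits=0x2 at bit 14: 0x00008440
id (1b) val=1 bits=0x1 at bit 21: 0x00208440
state (3b) val=-4 bits=0x4 at bit 22: 0x01208440
prio (7b) val=-6 bits=0x7a at bit 25: 0xf5208440
word = 0xf5208440 → little-endian bytes:
  [0]=0x40  [1]=0x84  [2]=0x20  [3]=0xf5

40 84 20 f5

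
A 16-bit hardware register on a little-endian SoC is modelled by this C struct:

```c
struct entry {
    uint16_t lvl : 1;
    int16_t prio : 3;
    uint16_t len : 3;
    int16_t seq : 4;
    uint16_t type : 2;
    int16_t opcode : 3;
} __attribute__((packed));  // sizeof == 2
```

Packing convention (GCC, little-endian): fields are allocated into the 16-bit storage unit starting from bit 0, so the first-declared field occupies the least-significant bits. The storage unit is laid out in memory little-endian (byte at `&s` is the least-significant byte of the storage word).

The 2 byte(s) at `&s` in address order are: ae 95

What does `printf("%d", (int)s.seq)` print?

-5

[0]=0xae [1]=0x95 (little-endian) → word 0x95ae
lvl:1 @ bit 0 → (0x95ae>>0)&0x1 = 0x0
prio:3 @ bit 1 → (0x95ae>>1)&0x7 = 0x7
len:3 @ bit 4 → (0x95ae>>4)&0x7 = 0x2
seq:4 @ bit 7 → (0x95ae>>7)&0xf = 0xb  ←
type:2 @ bit 11 → (0x95ae>>11)&0x3 = 0x2
opcode:3 @ bit 13 → (0x95ae>>13)&0x7 = 0x4
seq signed 4b, MSB=1: 11 - 16 = -5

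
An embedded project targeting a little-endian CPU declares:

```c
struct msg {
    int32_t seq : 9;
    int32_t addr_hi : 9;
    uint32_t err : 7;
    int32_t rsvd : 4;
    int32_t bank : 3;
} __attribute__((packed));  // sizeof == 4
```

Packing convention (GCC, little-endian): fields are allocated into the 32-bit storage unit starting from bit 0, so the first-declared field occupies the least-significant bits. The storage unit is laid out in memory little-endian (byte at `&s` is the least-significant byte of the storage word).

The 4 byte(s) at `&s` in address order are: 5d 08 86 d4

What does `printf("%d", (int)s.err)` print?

[0]=0x5d [1]=0x08 [2]=0x86 [3]=0xd4 (little-endian) → word 0xd486085d
seq [0+:9] = (word>>0) & 0x1ff = 93
addr_hi [9+:9] = (word>>9) & 0x1ff = 260
err [18+:7] = (word>>18) & 0x7f = 33  ←
rsvd [25+:4] = (word>>25) & 0xf = 10
bank [29+:3] = (word>>29) & 0x7 = 6

33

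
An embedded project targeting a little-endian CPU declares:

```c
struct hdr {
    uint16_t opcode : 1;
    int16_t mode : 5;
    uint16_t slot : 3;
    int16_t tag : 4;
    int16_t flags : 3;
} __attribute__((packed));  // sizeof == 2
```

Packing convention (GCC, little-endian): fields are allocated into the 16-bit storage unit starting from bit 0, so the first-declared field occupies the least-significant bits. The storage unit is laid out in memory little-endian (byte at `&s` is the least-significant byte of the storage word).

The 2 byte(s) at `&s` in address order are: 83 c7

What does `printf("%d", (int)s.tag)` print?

[0]=0x83 [1]=0xc7 (little-endian) → word 0xc783
opcode:1 @ bit 0 → (0xc783>>0)&0x1 = 0x1
mode:5 @ bit 1 → (0xc783>>1)&0x1f = 0x1
slot:3 @ bit 6 → (0xc783>>6)&0x7 = 0x6
tag:4 @ bit 9 → (0xc783>>9)&0xf = 0x3  ←
flags:3 @ bit 13 → (0xc783>>13)&0x7 = 0x6
tag signed 4b, MSB=0: value = 3

3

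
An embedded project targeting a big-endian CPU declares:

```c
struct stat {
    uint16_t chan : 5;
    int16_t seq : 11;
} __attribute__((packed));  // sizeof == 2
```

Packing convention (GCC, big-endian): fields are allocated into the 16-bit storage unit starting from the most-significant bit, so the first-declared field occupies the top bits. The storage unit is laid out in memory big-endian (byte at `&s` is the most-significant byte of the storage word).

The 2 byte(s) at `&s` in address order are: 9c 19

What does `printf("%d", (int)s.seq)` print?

[0]=0x9c [1]=0x19 (big-endian) → word 0x9c19
chan [11+:5] = (word>>11) & 0x1f = 19
seq [0+:11] = (word>>0) & 0x7ff = 1049  ←
seq signed 11b, MSB=1: 1049 - 2048 = -999

-999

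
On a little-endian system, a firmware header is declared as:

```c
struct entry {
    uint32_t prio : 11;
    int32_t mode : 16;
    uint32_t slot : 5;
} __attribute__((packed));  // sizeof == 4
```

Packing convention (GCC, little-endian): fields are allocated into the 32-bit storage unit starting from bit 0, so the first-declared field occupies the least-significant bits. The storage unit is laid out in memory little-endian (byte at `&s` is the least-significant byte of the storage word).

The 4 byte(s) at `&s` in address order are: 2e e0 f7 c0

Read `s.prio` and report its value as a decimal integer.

[0]=0x2e [1]=0xe0 [2]=0xf7 [3]=0xc0 (little-endian) → word 0xc0f7e02e
prio:11 @ bit 0 → (0xc0f7e02e>>0)&0x7ff = 0x2e  ←
mode:16 @ bit 11 → (0xc0f7e02e>>11)&0xffff = 0x1efc
slot:5 @ bit 27 → (0xc0f7e02e>>27)&0x1f = 0x18

46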